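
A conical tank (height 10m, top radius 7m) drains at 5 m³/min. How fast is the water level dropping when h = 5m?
20/(49π) ≈ 0.1299 m/min

r/h = 7/10, so r = (7/10)h
V = (1/3)πr²h = (1/3)π((7/10)h)²h = (49/300)πh³
dV/dh = (49/100)πh²
dh/dt = (dV/dt)/(dV/dh) = -5/((49/100)π·5²) = -20/(49π) m/min
The level is dropping at 20/(49π) ≈ 0.1299 m/min.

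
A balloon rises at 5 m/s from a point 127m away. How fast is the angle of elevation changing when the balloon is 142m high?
0.017496 rad/s

tan(θ) = y/127
sec²(θ) · dθ/dt = (1/127) · dy/dt
dθ/dt = cos²(θ)/127 · 5 = 127/(127² + 142²) · 5
dθ/dt = 0.017496 rad/s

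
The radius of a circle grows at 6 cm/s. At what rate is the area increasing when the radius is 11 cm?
132π cm²/s

A = πr²
dA/dt = 2πr · dr/dt = 2π(11)(6) = 132π cm²/s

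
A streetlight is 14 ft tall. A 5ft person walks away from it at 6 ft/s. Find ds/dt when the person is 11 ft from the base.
10/3 ft/s

By similar triangles: 14/(x+s) = 5/s
Solving: s = 5x/9
ds/dt = 5/9 · dx/dt = 5/9 · 6 = 10/3 ft/s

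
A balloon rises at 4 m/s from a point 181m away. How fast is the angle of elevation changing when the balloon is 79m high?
0.018563 rad/s

tan(θ) = y/181
sec²(θ) · dθ/dt = (1/181) · dy/dt
dθ/dt = cos²(θ)/181 · 4 = 181/(181² + 79²) · 4
dθ/dt = 0.018563 rad/s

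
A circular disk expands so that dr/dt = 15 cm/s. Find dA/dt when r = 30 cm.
900π cm²/s

A = πr²
dA/dt = 2πr · dr/dt = 2π(30)(15) = 900π cm²/s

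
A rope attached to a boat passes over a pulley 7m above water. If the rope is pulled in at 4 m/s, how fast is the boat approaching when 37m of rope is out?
37√330/165 ≈ 4.074 m/s

rope² = x² + 7²
x = √(37² - 7²) = 2√330
dx/dt = (rope/x) · d(rope)/dt = (37/(2√330)) · (-4) = -37√330/165 m/s
The boat approaches at 37√330/165 ≈ 4.074 m/s.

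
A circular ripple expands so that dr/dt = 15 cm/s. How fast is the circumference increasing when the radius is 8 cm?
30π cm/s

C = 2πr
dC/dt = 2π · dr/dt = 2π · 15 = 30π cm/s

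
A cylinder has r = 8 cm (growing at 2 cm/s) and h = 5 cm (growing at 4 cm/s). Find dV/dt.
416π cm³/s

V = πr²h
dV/dt = 2πrh·dr/dt + πr²·dh/dt
= 2π(8)(5)(2) + π(8)²(4)
= 416π cm³/s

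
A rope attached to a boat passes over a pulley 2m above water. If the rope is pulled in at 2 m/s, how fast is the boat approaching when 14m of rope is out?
7√3/6 ≈ 2.021 m/s

rope² = x² + 2²
x = √(14² - 2²) = 8√3
dx/dt = (rope/x) · d(rope)/dt = (14/(8√3)) · (-2) = -7√3/6 m/s
The boat approaches at 7√3/6 ≈ 2.021 m/s.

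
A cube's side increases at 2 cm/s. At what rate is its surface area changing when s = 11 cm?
264 cm²/s

A = 6s²
dA/dt = 12s · ds/dt = 12·11·2 = 264 cm²/s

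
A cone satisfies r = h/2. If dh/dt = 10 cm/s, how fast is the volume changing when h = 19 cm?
1805π/2 cm³/s

V = (1/3)π(h/2)²h = πh³/12
dV/dt = πh²/4 · 10
At h = 19: dV/dt = 1805π/2 cm³/s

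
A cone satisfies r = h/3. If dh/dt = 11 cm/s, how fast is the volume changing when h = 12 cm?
176π cm³/s

V = (1/3)π(h/3)²h = πh³/27
dV/dt = πh²/9 · 11
At h = 12: dV/dt = 176π cm³/s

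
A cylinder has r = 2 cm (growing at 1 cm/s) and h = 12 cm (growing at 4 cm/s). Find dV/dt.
64π cm³/s

V = πr²h
dV/dt = 2πrh·dr/dt + πr²·dh/dt
= 2π(2)(12)(1) + π(2)²(4)
= 64π cm³/s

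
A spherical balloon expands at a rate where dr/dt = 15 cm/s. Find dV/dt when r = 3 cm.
540π cm³/s

V = (4/3)πr³
dV/dt = dV/dr · dr/dt = 4πr² · 15
At r = 3: dV/dt = 540π cm³/s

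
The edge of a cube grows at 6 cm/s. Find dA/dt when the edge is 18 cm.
1296 cm²/s

A = 6s²
dA/dt = 12s · ds/dt = 12·18·6 = 1296 cm²/s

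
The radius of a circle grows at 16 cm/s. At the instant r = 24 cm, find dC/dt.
32π cm/s

C = 2πr
dC/dt = 2π · dr/dt = 2π · 16 = 32π cm/s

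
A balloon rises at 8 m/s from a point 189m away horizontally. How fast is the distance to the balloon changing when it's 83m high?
332√42610/21305 ≈ 3.217 m/s

z² = 189² + y²
z = √(189² + 83²) = √42610
dz/dt = y/z · dy/dt = 83/√42610 · 8 = 332√42610/21305 ≈ 3.217 m/s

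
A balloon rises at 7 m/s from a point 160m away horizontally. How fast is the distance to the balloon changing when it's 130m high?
91√17/85 ≈ 4.414 m/s

z² = 160² + y²
z = √(160² + 130²) = 50√17
dz/dt = y/z · dy/dt = 130/(50√17) · 7 = 91√17/85 ≈ 4.414 m/s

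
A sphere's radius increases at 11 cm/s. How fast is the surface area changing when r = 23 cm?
2024π cm²/s

S = 4πr²
dS/dt = dS/dr · dr/dt = 8πr · 11
At r = 23: dS/dt = 2024π cm²/s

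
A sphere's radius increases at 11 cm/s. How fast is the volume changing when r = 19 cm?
15884π cm³/s

V = (4/3)πr³
dV/dt = dV/dr · dr/dt = 4πr² · 11
At r = 19: dV/dt = 15884π cm³/s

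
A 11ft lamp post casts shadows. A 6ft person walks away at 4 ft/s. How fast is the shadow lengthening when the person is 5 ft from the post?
24/5 ft/s

By similar triangles: 11/(x+s) = 6/s
Solving: s = 6x/5
ds/dt = 6/5 · dx/dt = 6/5 · 4 = 24/5 ft/s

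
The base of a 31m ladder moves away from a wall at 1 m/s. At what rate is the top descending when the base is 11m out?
11√210/420 ≈ 0.3795 m/s

x² + y² = 31²
2x·dx/dt + 2y·dy/dt = 0
dy/dt = -x/y · dx/dt = -11/(2√210) · 1 = -11√210/420 m/s
The top is descending at 11√210/420 ≈ 0.3795 m/s.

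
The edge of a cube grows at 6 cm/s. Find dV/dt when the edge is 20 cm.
7200 cm³/s

V = s³
dV/dt = 3s² · ds/dt = 3·20²·6 = 7200 cm³/s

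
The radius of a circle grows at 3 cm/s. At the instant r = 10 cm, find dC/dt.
6π cm/s

C = 2πr
dC/dt = 2π · dr/dt = 2π · 3 = 6π cm/s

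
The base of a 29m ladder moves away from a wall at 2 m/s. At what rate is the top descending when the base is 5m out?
5√51/102 ≈ 0.3501 m/s

x² + y² = 29²
2x·dx/dt + 2y·dy/dt = 0
dy/dt = -x/y · dx/dt = -5/(4√51) · 2 = -5√51/102 m/s
The top is descending at 5√51/102 ≈ 0.3501 m/s.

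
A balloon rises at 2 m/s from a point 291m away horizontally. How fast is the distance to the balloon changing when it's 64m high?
128√88777/88777 ≈ 0.4296 m/s

z² = 291² + y²
z = √(291² + 64²) = √88777
dz/dt = y/z · dy/dt = 64/√88777 · 2 = 128√88777/88777 ≈ 0.4296 m/s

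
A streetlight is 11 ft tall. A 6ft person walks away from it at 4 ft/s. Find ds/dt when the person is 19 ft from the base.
24/5 ft/s

By similar triangles: 11/(x+s) = 6/s
Solving: s = 6x/5
ds/dt = 6/5 · dx/dt = 6/5 · 4 = 24/5 ft/s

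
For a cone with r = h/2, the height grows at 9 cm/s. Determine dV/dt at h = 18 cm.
729π cm³/s

V = (1/3)π(h/2)²h = πh³/12
dV/dt = πh²/4 · 9
At h = 18: dV/dt = 729π cm³/s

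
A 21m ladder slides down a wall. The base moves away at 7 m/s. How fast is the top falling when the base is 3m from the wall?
7√3/12 ≈ 1.01 m/s

x² + y² = 21²
2x·dx/dt + 2y·dy/dt = 0
dy/dt = -x/y · dx/dt = -3/(12√3) · 7 = -7√3/12 m/s
The top is descending at 7√3/12 ≈ 1.01 m/s.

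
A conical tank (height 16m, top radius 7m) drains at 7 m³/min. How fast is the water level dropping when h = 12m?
16/(63π) ≈ 0.08084 m/min

r/h = 7/16, so r = (7/16)h
V = (1/3)πr²h = (1/3)π((7/16)h)²h = (49/768)πh³
dV/dh = (49/256)πh²
dh/dt = (dV/dt)/(dV/dh) = -7/((49/256)π·12²) = -16/(63π) m/min
The level is dropping at 16/(63π) ≈ 0.08084 m/min.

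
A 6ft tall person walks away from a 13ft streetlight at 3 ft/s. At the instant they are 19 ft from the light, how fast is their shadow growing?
18/7 ft/s

By similar triangles: 13/(x+s) = 6/s
Solving: s = 6x/7
ds/dt = 6/7 · dx/dt = 6/7 · 3 = 18/7 ft/s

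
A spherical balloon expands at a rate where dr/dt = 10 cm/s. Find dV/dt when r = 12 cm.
5760π cm³/s

V = (4/3)πr³
dV/dt = dV/dr · dr/dt = 4πr² · 10
At r = 12: dV/dt = 5760π cm³/s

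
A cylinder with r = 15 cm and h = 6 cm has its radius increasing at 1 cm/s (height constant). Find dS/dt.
72π cm²/s

S = 2πrh + 2πr² (lateral + bases)
dS/dt = (2πh + 4πr)·dr/dt = (2π·6 + 4π·15)·1
= 72π cm²/s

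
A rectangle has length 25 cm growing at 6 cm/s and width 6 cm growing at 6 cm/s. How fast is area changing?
186 cm²/s

A = lw
dA/dt = w·dl/dt + l·dw/dt = 6·6 + 25·6 = 186 cm²/s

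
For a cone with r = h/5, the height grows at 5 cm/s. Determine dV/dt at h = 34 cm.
1156π/5 cm³/s

V = (1/3)π(h/5)²h = πh³/75
dV/dt = πh²/25 · 5
At h = 34: dV/dt = 1156π/5 cm³/s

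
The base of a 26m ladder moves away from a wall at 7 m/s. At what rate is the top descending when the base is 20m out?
70√69/69 ≈ 8.427 m/s

x² + y² = 26²
2x·dx/dt + 2y·dy/dt = 0
dy/dt = -x/y · dx/dt = -20/(2√69) · 7 = -70√69/69 m/s
The top is descending at 70√69/69 ≈ 8.427 m/s.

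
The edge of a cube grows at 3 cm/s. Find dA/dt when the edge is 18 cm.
648 cm²/s

A = 6s²
dA/dt = 12s · ds/dt = 12·18·3 = 648 cm²/s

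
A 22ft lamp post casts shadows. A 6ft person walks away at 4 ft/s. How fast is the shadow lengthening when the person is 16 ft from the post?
3/2 ft/s

By similar triangles: 22/(x+s) = 6/s
Solving: s = 6x/16
ds/dt = 6/16 · dx/dt = 3/8 · 4 = 3/2 ft/s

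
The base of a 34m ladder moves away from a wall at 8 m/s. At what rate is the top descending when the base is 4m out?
16√285/285 ≈ 0.9478 m/s

x² + y² = 34²
2x·dx/dt + 2y·dy/dt = 0
dy/dt = -x/y · dx/dt = -4/(2√285) · 8 = -16√285/285 m/s
The top is descending at 16√285/285 ≈ 0.9478 m/s.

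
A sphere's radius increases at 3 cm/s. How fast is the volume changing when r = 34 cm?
13872π cm³/s

V = (4/3)πr³
dV/dt = dV/dr · dr/dt = 4πr² · 3
At r = 34: dV/dt = 13872π cm³/s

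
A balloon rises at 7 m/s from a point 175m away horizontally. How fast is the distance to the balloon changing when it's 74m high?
518√36101/36101 ≈ 2.726 m/s

z² = 175² + y²
z = √(175² + 74²) = √36101
dz/dt = y/z · dy/dt = 74/√36101 · 7 = 518√36101/36101 ≈ 2.726 m/s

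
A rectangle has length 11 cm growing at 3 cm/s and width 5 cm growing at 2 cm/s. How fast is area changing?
37 cm²/s

A = lw
dA/dt = w·dl/dt + l·dw/dt = 5·3 + 11·2 = 37 cm²/s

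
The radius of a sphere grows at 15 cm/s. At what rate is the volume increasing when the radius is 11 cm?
7260π cm³/s

V = (4/3)πr³
dV/dt = dV/dr · dr/dt = 4πr² · 15
At r = 11: dV/dt = 7260π cm³/s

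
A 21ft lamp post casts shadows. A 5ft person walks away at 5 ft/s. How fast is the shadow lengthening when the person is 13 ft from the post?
25/16 ft/s

By similar triangles: 21/(x+s) = 5/s
Solving: s = 5x/16
ds/dt = 5/16 · dx/dt = 5/16 · 5 = 25/16 ft/s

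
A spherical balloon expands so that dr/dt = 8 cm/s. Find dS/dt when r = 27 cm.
1728π cm²/s

S = 4πr²
dS/dt = dS/dr · dr/dt = 8πr · 8
At r = 27: dS/dt = 1728π cm²/s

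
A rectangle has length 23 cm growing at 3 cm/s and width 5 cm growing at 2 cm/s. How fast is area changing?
61 cm²/s

A = lw
dA/dt = w·dl/dt + l·dw/dt = 5·3 + 23·2 = 61 cm²/s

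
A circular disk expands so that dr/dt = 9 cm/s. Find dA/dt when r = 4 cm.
72π cm²/s

A = πr²
dA/dt = 2πr · dr/dt = 2π(4)(9) = 72π cm²/s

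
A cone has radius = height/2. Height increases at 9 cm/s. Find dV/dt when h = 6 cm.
81π cm³/s

V = (1/3)π(h/2)²h = πh³/12
dV/dt = πh²/4 · 9
At h = 6: dV/dt = 81π cm³/s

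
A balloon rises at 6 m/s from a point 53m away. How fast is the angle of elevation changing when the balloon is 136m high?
0.014926 rad/s

tan(θ) = y/53
sec²(θ) · dθ/dt = (1/53) · dy/dt
dθ/dt = cos²(θ)/53 · 6 = 53/(53² + 136²) · 6
dθ/dt = 0.014926 rad/s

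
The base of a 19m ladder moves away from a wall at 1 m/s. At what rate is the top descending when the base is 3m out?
3√22/88 ≈ 0.1599 m/s

x² + y² = 19²
2x·dx/dt + 2y·dy/dt = 0
dy/dt = -x/y · dx/dt = -3/(4√22) · 1 = -3√22/88 m/s
The top is descending at 3√22/88 ≈ 0.1599 m/s.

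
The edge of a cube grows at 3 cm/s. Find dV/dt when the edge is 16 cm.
2304 cm³/s

V = s³
dV/dt = 3s² · ds/dt = 3·16²·3 = 2304 cm³/s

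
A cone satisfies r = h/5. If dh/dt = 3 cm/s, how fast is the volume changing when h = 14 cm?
588π/25 cm³/s

V = (1/3)π(h/5)²h = πh³/75
dV/dt = πh²/25 · 3
At h = 14: dV/dt = 588π/25 cm³/s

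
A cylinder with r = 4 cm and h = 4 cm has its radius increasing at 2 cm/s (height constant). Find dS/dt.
48π cm²/s

S = 2πrh + 2πr² (lateral + bases)
dS/dt = (2πh + 4πr)·dr/dt = (2π·4 + 4π·4)·2
= 48π cm²/s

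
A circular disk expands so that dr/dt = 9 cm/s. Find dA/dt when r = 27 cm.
486π cm²/s

A = πr²
dA/dt = 2πr · dr/dt = 2π(27)(9) = 486π cm²/s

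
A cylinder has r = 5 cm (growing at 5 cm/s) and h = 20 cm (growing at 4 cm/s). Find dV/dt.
1100π cm³/s

V = πr²h
dV/dt = 2πrh·dr/dt + πr²·dh/dt
= 2π(5)(20)(5) + π(5)²(4)
= 1100π cm³/s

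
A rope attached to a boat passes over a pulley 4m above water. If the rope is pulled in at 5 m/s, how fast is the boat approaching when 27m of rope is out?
135√713/713 ≈ 5.056 m/s

rope² = x² + 4²
x = √(27² - 4²) = √713
dx/dt = (rope/x) · d(rope)/dt = (27/√713) · (-5) = -135√713/713 m/s
The boat approaches at 135√713/713 ≈ 5.056 m/s.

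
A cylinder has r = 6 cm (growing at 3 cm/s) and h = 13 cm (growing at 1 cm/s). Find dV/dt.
504π cm³/s

V = πr²h
dV/dt = 2πrh·dr/dt + πr²·dh/dt
= 2π(6)(13)(3) + π(6)²(1)
= 504π cm³/s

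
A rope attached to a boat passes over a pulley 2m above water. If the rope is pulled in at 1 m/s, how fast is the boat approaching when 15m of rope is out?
15√221/221 ≈ 1.009 m/s

rope² = x² + 2²
x = √(15² - 2²) = √221
dx/dt = (rope/x) · d(rope)/dt = (15/√221) · (-1) = -15√221/221 m/s
The boat approaches at 15√221/221 ≈ 1.009 m/s.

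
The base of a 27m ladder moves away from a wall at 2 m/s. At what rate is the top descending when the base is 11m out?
11√38/76 ≈ 0.8922 m/s

x² + y² = 27²
2x·dx/dt + 2y·dy/dt = 0
dy/dt = -x/y · dx/dt = -11/(4√38) · 2 = -11√38/76 m/s
The top is descending at 11√38/76 ≈ 0.8922 m/s.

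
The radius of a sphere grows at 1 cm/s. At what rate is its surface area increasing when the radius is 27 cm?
216π cm²/s

S = 4πr²
dS/dt = dS/dr · dr/dt = 8πr · 1
At r = 27: dS/dt = 216π cm²/s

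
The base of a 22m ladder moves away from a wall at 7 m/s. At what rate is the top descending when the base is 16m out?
56√57/57 ≈ 7.417 m/s

x² + y² = 22²
2x·dx/dt + 2y·dy/dt = 0
dy/dt = -x/y · dx/dt = -16/(2√57) · 7 = -56√57/57 m/s
The top is descending at 56√57/57 ≈ 7.417 m/s.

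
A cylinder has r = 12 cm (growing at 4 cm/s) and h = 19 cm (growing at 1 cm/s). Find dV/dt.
1968π cm³/s

V = πr²h
dV/dt = 2πrh·dr/dt + πr²·dh/dt
= 2π(12)(19)(4) + π(12)²(1)
= 1968π cm³/s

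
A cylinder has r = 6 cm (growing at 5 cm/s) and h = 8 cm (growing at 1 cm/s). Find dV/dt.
516π cm³/s

V = πr²h
dV/dt = 2πrh·dr/dt + πr²·dh/dt
= 2π(6)(8)(5) + π(6)²(1)
= 516π cm³/s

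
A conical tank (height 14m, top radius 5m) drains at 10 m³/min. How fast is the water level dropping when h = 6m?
98/(45π) ≈ 0.6932 m/min

r/h = 5/14, so r = (5/14)h
V = (1/3)πr²h = (1/3)π((5/14)h)²h = (25/588)πh³
dV/dh = (25/196)πh²
dh/dt = (dV/dt)/(dV/dh) = -10/((25/196)π·6²) = -98/(45π) m/min
The level is dropping at 98/(45π) ≈ 0.6932 m/min.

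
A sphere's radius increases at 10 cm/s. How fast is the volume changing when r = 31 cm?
38440π cm³/s

V = (4/3)πr³
dV/dt = dV/dr · dr/dt = 4πr² · 10
At r = 31: dV/dt = 38440π cm³/s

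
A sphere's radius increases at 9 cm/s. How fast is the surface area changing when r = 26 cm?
1872π cm²/s

S = 4πr²
dS/dt = dS/dr · dr/dt = 8πr · 9
At r = 26: dS/dt = 1872π cm²/s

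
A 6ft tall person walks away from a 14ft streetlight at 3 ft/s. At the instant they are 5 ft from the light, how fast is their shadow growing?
9/4 ft/s

By similar triangles: 14/(x+s) = 6/s
Solving: s = 6x/8
ds/dt = 6/8 · dx/dt = 3/4 · 3 = 9/4 ft/s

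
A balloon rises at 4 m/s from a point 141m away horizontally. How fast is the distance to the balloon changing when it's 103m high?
206√30490/15245 ≈ 2.359 m/s

z² = 141² + y²
z = √(141² + 103²) = √30490
dz/dt = y/z · dy/dt = 103/√30490 · 4 = 206√30490/15245 ≈ 2.359 m/s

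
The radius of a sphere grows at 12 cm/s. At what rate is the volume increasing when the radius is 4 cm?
768π cm³/s

V = (4/3)πr³
dV/dt = dV/dr · dr/dt = 4πr² · 12
At r = 4: dV/dt = 768π cm³/s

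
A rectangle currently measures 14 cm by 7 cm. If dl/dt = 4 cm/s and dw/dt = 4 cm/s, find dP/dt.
16 cm/s

P = 2(l + w)
dP/dt = 2(dl/dt + dw/dt) = 2(4 + 4) = 16 cm/s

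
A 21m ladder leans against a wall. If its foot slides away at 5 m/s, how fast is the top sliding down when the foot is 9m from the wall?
3√10/4 ≈ 2.372 m/s

x² + y² = 21²
2x·dx/dt + 2y·dy/dt = 0
dy/dt = -x/y · dx/dt = -9/(6√10) · 5 = -3√10/4 m/s
The top is descending at 3√10/4 ≈ 2.372 m/s.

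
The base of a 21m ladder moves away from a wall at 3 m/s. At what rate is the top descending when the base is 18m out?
18√13/13 ≈ 4.992 m/s

x² + y² = 21²
2x·dx/dt + 2y·dy/dt = 0
dy/dt = -x/y · dx/dt = -18/(3√13) · 3 = -18√13/13 m/s
The top is descending at 18√13/13 ≈ 4.992 m/s.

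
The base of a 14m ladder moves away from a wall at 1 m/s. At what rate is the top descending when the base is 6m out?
3√10/20 ≈ 0.4743 m/s

x² + y² = 14²
2x·dx/dt + 2y·dy/dt = 0
dy/dt = -x/y · dx/dt = -6/(4√10) · 1 = -3√10/20 m/s
The top is descending at 3√10/20 ≈ 0.4743 m/s.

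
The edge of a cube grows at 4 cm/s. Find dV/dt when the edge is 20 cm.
4800 cm³/s

V = s³
dV/dt = 3s² · ds/dt = 3·20²·4 = 4800 cm³/s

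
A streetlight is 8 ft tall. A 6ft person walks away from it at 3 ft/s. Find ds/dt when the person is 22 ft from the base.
9 ft/s

By similar triangles: 8/(x+s) = 6/s
Solving: s = 6x/2
ds/dt = 6/2 · dx/dt = 3 · 3 = 9 ft/s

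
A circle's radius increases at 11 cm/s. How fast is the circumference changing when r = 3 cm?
22π cm/s

C = 2πr
dC/dt = 2π · dr/dt = 2π · 11 = 22π cm/s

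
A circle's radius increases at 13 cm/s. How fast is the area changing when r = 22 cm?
572π cm²/s

A = πr²
dA/dt = 2πr · dr/dt = 2π(22)(13) = 572π cm²/s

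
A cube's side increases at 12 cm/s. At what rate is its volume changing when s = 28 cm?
28224 cm³/s

V = s³
dV/dt = 3s² · ds/dt = 3·28²·12 = 28224 cm³/s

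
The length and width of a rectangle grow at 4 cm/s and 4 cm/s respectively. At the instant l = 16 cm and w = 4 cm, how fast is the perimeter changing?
16 cm/s

P = 2(l + w)
dP/dt = 2(dl/dt + dw/dt) = 2(4 + 4) = 16 cm/s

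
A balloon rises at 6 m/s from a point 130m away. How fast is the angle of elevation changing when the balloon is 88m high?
0.031651 rad/s

tan(θ) = y/130
sec²(θ) · dθ/dt = (1/130) · dy/dt
dθ/dt = cos²(θ)/130 · 6 = 130/(130² + 88²) · 6
dθ/dt = 0.031651 rad/s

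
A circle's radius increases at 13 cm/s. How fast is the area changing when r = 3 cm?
78π cm²/s

A = πr²
dA/dt = 2πr · dr/dt = 2π(3)(13) = 78π cm²/s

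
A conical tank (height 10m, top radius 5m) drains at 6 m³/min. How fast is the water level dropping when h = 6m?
2/(3π) ≈ 0.2122 m/min

r/h = 5/10, so r = (1/2)h
V = (1/3)πr²h = (1/3)π((1/2)h)²h = (1/12)πh³
dV/dh = (1/4)πh²
dh/dt = (dV/dt)/(dV/dh) = -6/((1/4)π·6²) = -2/(3π) m/min
The level is dropping at 2/(3π) ≈ 0.2122 m/min.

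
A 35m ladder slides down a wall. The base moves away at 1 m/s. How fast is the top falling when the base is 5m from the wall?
√3/12 ≈ 0.1443 m/s

x² + y² = 35²
2x·dx/dt + 2y·dy/dt = 0
dy/dt = -x/y · dx/dt = -5/(20√3) · 1 = -√3/12 m/s
The top is descending at √3/12 ≈ 0.1443 m/s.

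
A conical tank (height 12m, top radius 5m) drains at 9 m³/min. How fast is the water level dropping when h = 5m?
1296/(625π) ≈ 0.66 m/min

r/h = 5/12, so r = (5/12)h
V = (1/3)πr²h = (1/3)π((5/12)h)²h = (25/432)πh³
dV/dh = (25/144)πh²
dh/dt = (dV/dt)/(dV/dh) = -9/((25/144)π·5²) = -1296/(625π) m/min
The level is dropping at 1296/(625π) ≈ 0.66 m/min.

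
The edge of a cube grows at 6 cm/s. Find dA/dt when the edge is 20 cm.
1440 cm²/s

A = 6s²
dA/dt = 12s · ds/dt = 12·20·6 = 1440 cm²/s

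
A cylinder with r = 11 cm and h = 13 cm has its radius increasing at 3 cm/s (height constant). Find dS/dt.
210π cm²/s

S = 2πrh + 2πr² (lateral + bases)
dS/dt = (2πh + 4πr)·dr/dt = (2π·13 + 4π·11)·3
= 210π cm²/s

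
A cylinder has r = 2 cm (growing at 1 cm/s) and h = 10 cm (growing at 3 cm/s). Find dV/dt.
52π cm³/s

V = πr²h
dV/dt = 2πrh·dr/dt + πr²·dh/dt
= 2π(2)(10)(1) + π(2)²(3)
= 52π cm³/s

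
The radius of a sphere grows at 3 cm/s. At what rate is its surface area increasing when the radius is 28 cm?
672π cm²/s

S = 4πr²
dS/dt = dS/dr · dr/dt = 8πr · 3
At r = 28: dS/dt = 672π cm²/s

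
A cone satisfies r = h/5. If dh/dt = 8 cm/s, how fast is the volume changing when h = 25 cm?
200π cm³/s

V = (1/3)π(h/5)²h = πh³/75
dV/dt = πh²/25 · 8
At h = 25: dV/dt = 200π cm³/s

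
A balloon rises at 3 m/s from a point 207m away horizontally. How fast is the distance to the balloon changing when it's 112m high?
336√55393/55393 ≈ 1.428 m/s

z² = 207² + y²
z = √(207² + 112²) = √55393
dz/dt = y/z · dy/dt = 112/√55393 · 3 = 336√55393/55393 ≈ 1.428 m/s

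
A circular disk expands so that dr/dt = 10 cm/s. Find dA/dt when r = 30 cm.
600π cm²/s

A = πr²
dA/dt = 2πr · dr/dt = 2π(30)(10) = 600π cm²/s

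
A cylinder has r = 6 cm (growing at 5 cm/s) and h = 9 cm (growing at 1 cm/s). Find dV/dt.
576π cm³/s

V = πr²h
dV/dt = 2πrh·dr/dt + πr²·dh/dt
= 2π(6)(9)(5) + π(6)²(1)
= 576π cm³/s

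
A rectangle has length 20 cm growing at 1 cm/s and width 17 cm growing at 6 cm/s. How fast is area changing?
137 cm²/s

A = lw
dA/dt = w·dl/dt + l·dw/dt = 17·1 + 20·6 = 137 cm²/s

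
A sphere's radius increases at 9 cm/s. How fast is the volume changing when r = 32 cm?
36864π cm³/s

V = (4/3)πr³
dV/dt = dV/dr · dr/dt = 4πr² · 9
At r = 32: dV/dt = 36864π cm³/s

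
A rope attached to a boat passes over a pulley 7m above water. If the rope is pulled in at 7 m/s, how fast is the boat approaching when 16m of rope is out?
112√23/69 ≈ 7.785 m/s

rope² = x² + 7²
x = √(16² - 7²) = 3√23
dx/dt = (rope/x) · d(rope)/dt = (16/(3√23)) · (-7) = -112√23/69 m/s
The boat approaches at 112√23/69 ≈ 7.785 m/s.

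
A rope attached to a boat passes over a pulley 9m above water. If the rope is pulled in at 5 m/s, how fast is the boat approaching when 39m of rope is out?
13√10/8 ≈ 5.139 m/s

rope² = x² + 9²
x = √(39² - 9²) = 12√10
dx/dt = (rope/x) · d(rope)/dt = (39/(12√10)) · (-5) = -13√10/8 m/s
The boat approaches at 13√10/8 ≈ 5.139 m/s.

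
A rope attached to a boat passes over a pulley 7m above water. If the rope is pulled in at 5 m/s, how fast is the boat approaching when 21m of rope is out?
15√2/4 ≈ 5.303 m/s

rope² = x² + 7²
x = √(21² - 7²) = 14√2
dx/dt = (rope/x) · d(rope)/dt = (21/(14√2)) · (-5) = -15√2/4 m/s
The boat approaches at 15√2/4 ≈ 5.303 m/s.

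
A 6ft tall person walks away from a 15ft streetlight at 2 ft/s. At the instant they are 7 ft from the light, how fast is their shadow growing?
4/3 ft/s

By similar triangles: 15/(x+s) = 6/s
Solving: s = 6x/9
ds/dt = 6/9 · dx/dt = 2/3 · 2 = 4/3 ft/s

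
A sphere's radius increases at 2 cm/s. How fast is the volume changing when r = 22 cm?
3872π cm³/s

V = (4/3)πr³
dV/dt = dV/dr · dr/dt = 4πr² · 2
At r = 22: dV/dt = 3872π cm³/s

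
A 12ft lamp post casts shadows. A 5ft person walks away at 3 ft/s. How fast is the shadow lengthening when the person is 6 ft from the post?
15/7 ft/s

By similar triangles: 12/(x+s) = 5/s
Solving: s = 5x/7
ds/dt = 5/7 · dx/dt = 5/7 · 3 = 15/7 ft/s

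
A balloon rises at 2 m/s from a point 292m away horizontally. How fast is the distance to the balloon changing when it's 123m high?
246√100393/100393 ≈ 0.7764 m/s

z² = 292² + y²
z = √(292² + 123²) = √100393
dz/dt = y/z · dy/dt = 123/√100393 · 2 = 246√100393/100393 ≈ 0.7764 m/s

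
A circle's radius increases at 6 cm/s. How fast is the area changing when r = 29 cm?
348π cm²/s

A = πr²
dA/dt = 2πr · dr/dt = 2π(29)(6) = 348π cm²/s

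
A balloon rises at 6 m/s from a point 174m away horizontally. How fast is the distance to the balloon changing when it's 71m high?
426√35317/35317 ≈ 2.267 m/s

z² = 174² + y²
z = √(174² + 71²) = √35317
dz/dt = y/z · dy/dt = 71/√35317 · 6 = 426√35317/35317 ≈ 2.267 m/s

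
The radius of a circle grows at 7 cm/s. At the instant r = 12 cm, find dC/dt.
14π cm/s

C = 2πr
dC/dt = 2π · dr/dt = 2π · 7 = 14π cm/s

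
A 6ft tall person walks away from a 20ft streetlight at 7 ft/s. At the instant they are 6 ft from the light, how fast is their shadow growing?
3 ft/s

By similar triangles: 20/(x+s) = 6/s
Solving: s = 6x/14
ds/dt = 6/14 · dx/dt = 3/7 · 7 = 3 ft/s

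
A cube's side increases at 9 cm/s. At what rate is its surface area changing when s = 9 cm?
972 cm²/s

A = 6s²
dA/dt = 12s · ds/dt = 12·9·9 = 972 cm²/s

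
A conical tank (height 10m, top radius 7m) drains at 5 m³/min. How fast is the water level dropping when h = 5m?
20/(49π) ≈ 0.1299 m/min

r/h = 7/10, so r = (7/10)h
V = (1/3)πr²h = (1/3)π((7/10)h)²h = (49/300)πh³
dV/dh = (49/100)πh²
dh/dt = (dV/dt)/(dV/dh) = -5/((49/100)π·5²) = -20/(49π) m/min
The level is dropping at 20/(49π) ≈ 0.1299 m/min.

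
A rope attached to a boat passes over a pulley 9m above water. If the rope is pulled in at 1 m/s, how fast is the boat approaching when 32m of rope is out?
32√943/943 ≈ 1.042 m/s

rope² = x² + 9²
x = √(32² - 9²) = √943
dx/dt = (rope/x) · d(rope)/dt = (32/√943) · (-1) = -32√943/943 m/s
The boat approaches at 32√943/943 ≈ 1.042 m/s.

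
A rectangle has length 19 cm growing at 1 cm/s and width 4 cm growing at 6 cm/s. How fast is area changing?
118 cm²/s

A = lw
dA/dt = w·dl/dt + l·dw/dt = 4·1 + 19·6 = 118 cm²/s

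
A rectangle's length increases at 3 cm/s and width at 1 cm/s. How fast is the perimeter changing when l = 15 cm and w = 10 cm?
8 cm/s

P = 2(l + w)
dP/dt = 2(dl/dt + dw/dt) = 2(3 + 1) = 8 cm/s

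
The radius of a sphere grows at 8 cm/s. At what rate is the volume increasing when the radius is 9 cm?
2592π cm³/s

V = (4/3)πr³
dV/dt = dV/dr · dr/dt = 4πr² · 8
At r = 9: dV/dt = 2592π cm³/s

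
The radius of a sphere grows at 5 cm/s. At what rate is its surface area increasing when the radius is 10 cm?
400π cm²/s

S = 4πr²
dS/dt = dS/dr · dr/dt = 8πr · 5
At r = 10: dS/dt = 400π cm²/s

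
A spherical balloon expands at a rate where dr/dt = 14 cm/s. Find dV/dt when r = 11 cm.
6776π cm³/s

V = (4/3)πr³
dV/dt = dV/dr · dr/dt = 4πr² · 14
At r = 11: dV/dt = 6776π cm³/s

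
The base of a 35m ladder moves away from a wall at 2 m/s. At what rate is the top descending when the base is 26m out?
52√61/183 ≈ 2.219 m/s

x² + y² = 35²
2x·dx/dt + 2y·dy/dt = 0
dy/dt = -x/y · dx/dt = -26/(3√61) · 2 = -52√61/183 m/s
The top is descending at 52√61/183 ≈ 2.219 m/s.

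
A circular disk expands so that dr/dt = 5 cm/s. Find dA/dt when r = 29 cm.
290π cm²/s

A = πr²
dA/dt = 2πr · dr/dt = 2π(29)(5) = 290π cm²/s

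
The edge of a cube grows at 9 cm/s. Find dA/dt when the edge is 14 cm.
1512 cm²/s

A = 6s²
dA/dt = 12s · ds/dt = 12·14·9 = 1512 cm²/s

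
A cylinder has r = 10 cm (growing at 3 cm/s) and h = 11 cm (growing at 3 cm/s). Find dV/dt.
960π cm³/s

V = πr²h
dV/dt = 2πrh·dr/dt + πr²·dh/dt
= 2π(10)(11)(3) + π(10)²(3)
= 960π cm³/s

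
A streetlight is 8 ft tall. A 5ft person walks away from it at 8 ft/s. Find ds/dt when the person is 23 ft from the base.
40/3 ft/s

By similar triangles: 8/(x+s) = 5/s
Solving: s = 5x/3
ds/dt = 5/3 · dx/dt = 5/3 · 8 = 40/3 ft/s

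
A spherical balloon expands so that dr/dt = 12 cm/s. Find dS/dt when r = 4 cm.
384π cm²/s

S = 4πr²
dS/dt = dS/dr · dr/dt = 8πr · 12
At r = 4: dS/dt = 384π cm²/s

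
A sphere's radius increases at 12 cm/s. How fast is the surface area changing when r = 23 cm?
2208π cm²/s

S = 4πr²
dS/dt = dS/dr · dr/dt = 8πr · 12
At r = 23: dS/dt = 2208π cm²/s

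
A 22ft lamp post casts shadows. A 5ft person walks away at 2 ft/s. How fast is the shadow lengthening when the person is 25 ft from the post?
10/17 ft/s

By similar triangles: 22/(x+s) = 5/s
Solving: s = 5x/17
ds/dt = 5/17 · dx/dt = 5/17 · 2 = 10/17 ft/s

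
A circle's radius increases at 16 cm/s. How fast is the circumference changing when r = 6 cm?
32π cm/s

C = 2πr
dC/dt = 2π · dr/dt = 2π · 16 = 32π cm/s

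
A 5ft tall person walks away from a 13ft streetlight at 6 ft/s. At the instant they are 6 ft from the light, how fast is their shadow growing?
15/4 ft/s

By similar triangles: 13/(x+s) = 5/s
Solving: s = 5x/8
ds/dt = 5/8 · dx/dt = 5/8 · 6 = 15/4 ft/s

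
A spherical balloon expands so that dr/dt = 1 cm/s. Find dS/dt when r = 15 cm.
120π cm²/s

S = 4πr²
dS/dt = dS/dr · dr/dt = 8πr · 1
At r = 15: dS/dt = 120π cm²/s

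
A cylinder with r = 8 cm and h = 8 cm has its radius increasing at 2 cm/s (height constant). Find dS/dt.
96π cm²/s

S = 2πrh + 2πr² (lateral + bases)
dS/dt = (2πh + 4πr)·dr/dt = (2π·8 + 4π·8)·2
= 96π cm²/s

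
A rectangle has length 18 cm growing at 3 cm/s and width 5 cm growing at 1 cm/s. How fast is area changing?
33 cm²/s

A = lw
dA/dt = w·dl/dt + l·dw/dt = 5·3 + 18·1 = 33 cm²/s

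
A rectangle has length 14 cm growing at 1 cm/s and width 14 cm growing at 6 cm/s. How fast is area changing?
98 cm²/s

A = lw
dA/dt = w·dl/dt + l·dw/dt = 14·1 + 14·6 = 98 cm²/s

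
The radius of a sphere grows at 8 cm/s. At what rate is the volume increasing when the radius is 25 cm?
20000π cm³/s

V = (4/3)πr³
dV/dt = dV/dr · dr/dt = 4πr² · 8
At r = 25: dV/dt = 20000π cm³/s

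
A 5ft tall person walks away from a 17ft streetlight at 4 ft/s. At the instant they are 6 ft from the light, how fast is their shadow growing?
5/3 ft/s

By similar triangles: 17/(x+s) = 5/s
Solving: s = 5x/12
ds/dt = 5/12 · dx/dt = 5/12 · 4 = 5/3 ft/s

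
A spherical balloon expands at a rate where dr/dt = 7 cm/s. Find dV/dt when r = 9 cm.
2268π cm³/s

V = (4/3)πr³
dV/dt = dV/dr · dr/dt = 4πr² · 7
At r = 9: dV/dt = 2268π cm³/s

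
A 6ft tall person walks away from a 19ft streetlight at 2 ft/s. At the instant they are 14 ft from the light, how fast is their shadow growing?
12/13 ft/s

By similar triangles: 19/(x+s) = 6/s
Solving: s = 6x/13
ds/dt = 6/13 · dx/dt = 6/13 · 2 = 12/13 ft/s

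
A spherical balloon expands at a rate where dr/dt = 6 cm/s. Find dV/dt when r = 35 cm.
29400π cm³/s

V = (4/3)πr³
dV/dt = dV/dr · dr/dt = 4πr² · 6
At r = 35: dV/dt = 29400π cm³/s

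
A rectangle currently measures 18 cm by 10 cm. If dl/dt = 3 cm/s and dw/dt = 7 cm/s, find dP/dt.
20 cm/s

P = 2(l + w)
dP/dt = 2(dl/dt + dw/dt) = 2(3 + 7) = 20 cm/s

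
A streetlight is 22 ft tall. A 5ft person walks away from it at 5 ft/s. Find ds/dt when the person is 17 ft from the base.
25/17 ft/s

By similar triangles: 22/(x+s) = 5/s
Solving: s = 5x/17
ds/dt = 5/17 · dx/dt = 5/17 · 5 = 25/17 ft/s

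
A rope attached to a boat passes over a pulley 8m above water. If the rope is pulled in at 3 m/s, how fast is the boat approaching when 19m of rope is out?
19√33/33 ≈ 3.307 m/s

rope² = x² + 8²
x = √(19² - 8²) = 3√33
dx/dt = (rope/x) · d(rope)/dt = (19/(3√33)) · (-3) = -19√33/33 m/s
The boat approaches at 19√33/33 ≈ 3.307 m/s.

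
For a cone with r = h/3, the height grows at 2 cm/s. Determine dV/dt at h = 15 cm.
50π cm³/s

V = (1/3)π(h/3)²h = πh³/27
dV/dt = πh²/9 · 2
At h = 15: dV/dt = 50π cm³/s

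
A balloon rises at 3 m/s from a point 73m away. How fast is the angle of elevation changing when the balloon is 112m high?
0.012253 rad/s

tan(θ) = y/73
sec²(θ) · dθ/dt = (1/73) · dy/dt
dθ/dt = cos²(θ)/73 · 3 = 73/(73² + 112²) · 3
dθ/dt = 0.012253 rad/s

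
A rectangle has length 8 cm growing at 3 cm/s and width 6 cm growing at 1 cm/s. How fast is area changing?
26 cm²/s

A = lw
dA/dt = w·dl/dt + l·dw/dt = 6·3 + 8·1 = 26 cm²/s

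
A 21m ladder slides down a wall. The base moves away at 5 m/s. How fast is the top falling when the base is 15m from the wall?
25√6/12 ≈ 5.103 m/s

x² + y² = 21²
2x·dx/dt + 2y·dy/dt = 0
dy/dt = -x/y · dx/dt = -15/(6√6) · 5 = -25√6/12 m/s
The top is descending at 25√6/12 ≈ 5.103 m/s.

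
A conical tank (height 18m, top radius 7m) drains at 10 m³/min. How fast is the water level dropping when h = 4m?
405/(98π) ≈ 1.315 m/min

r/h = 7/18, so r = (7/18)h
V = (1/3)πr²h = (1/3)π((7/18)h)²h = (49/972)πh³
dV/dh = (49/324)πh²
dh/dt = (dV/dt)/(dV/dh) = -10/((49/324)π·4²) = -405/(98π) m/min
The level is dropping at 405/(98π) ≈ 1.315 m/min.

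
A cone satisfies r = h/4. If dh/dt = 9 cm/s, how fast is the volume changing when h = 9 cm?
729π/16 cm³/s

V = (1/3)π(h/4)²h = πh³/48
dV/dt = πh²/16 · 9
At h = 9: dV/dt = 729π/16 cm³/s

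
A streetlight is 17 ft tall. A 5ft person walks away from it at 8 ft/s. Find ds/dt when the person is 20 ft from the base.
10/3 ft/s

By similar triangles: 17/(x+s) = 5/s
Solving: s = 5x/12
ds/dt = 5/12 · dx/dt = 5/12 · 8 = 10/3 ft/s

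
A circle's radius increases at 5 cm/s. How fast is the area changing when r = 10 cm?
100π cm²/s

A = πr²
dA/dt = 2πr · dr/dt = 2π(10)(5) = 100π cm²/s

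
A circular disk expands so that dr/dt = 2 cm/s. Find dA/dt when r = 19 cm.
76π cm²/s

A = πr²
dA/dt = 2πr · dr/dt = 2π(19)(2) = 76π cm²/s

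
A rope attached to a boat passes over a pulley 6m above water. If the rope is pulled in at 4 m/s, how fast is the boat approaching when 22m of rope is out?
11√7/7 ≈ 4.158 m/s

rope² = x² + 6²
x = √(22² - 6²) = 8√7
dx/dt = (rope/x) · d(rope)/dt = (22/(8√7)) · (-4) = -11√7/7 m/s
The boat approaches at 11√7/7 ≈ 4.158 m/s.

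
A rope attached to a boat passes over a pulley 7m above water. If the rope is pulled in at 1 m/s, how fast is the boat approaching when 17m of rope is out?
17√15/60 ≈ 1.097 m/s

rope² = x² + 7²
x = √(17² - 7²) = 4√15
dx/dt = (rope/x) · d(rope)/dt = (17/(4√15)) · (-1) = -17√15/60 m/s
The boat approaches at 17√15/60 ≈ 1.097 m/s.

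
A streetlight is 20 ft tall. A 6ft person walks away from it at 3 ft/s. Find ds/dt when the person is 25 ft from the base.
9/7 ft/s

By similar triangles: 20/(x+s) = 6/s
Solving: s = 6x/14
ds/dt = 6/14 · dx/dt = 3/7 · 3 = 9/7 ft/s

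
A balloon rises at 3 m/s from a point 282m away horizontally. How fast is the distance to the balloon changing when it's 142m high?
213√24922/24922 ≈ 1.349 m/s

z² = 282² + y²
z = √(282² + 142²) = 2√24922
dz/dt = y/z · dy/dt = 142/(2√24922) · 3 = 213√24922/24922 ≈ 1.349 m/s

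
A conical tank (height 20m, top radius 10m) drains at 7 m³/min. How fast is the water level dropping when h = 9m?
28/(81π) ≈ 0.11 m/min

r/h = 10/20, so r = (1/2)h
V = (1/3)πr²h = (1/3)π((1/2)h)²h = (1/12)πh³
dV/dh = (1/4)πh²
dh/dt = (dV/dt)/(dV/dh) = -7/((1/4)π·9²) = -28/(81π) m/min
The level is dropping at 28/(81π) ≈ 0.11 m/min.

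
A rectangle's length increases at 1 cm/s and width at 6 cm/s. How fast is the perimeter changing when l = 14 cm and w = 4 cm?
14 cm/s

P = 2(l + w)
dP/dt = 2(dl/dt + dw/dt) = 2(1 + 6) = 14 cm/s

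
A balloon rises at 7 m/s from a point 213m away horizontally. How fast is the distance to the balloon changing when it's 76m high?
532√51145/51145 ≈ 2.352 m/s

z² = 213² + y²
z = √(213² + 76²) = √51145
dz/dt = y/z · dy/dt = 76/√51145 · 7 = 532√51145/51145 ≈ 2.352 m/s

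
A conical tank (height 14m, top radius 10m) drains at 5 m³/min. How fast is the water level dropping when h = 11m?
49/(605π) ≈ 0.02578 m/min

r/h = 10/14, so r = (5/7)h
V = (1/3)πr²h = (1/3)π((5/7)h)²h = (25/147)πh³
dV/dh = (25/49)πh²
dh/dt = (dV/dt)/(dV/dh) = -5/((25/49)π·11²) = -49/(605π) m/min
The level is dropping at 49/(605π) ≈ 0.02578 m/min.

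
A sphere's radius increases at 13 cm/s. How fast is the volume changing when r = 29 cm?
43732π cm³/s

V = (4/3)πr³
dV/dt = dV/dr · dr/dt = 4πr² · 13
At r = 29: dV/dt = 43732π cm³/s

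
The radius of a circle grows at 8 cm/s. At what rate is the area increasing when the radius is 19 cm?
304π cm²/s

A = πr²
dA/dt = 2πr · dr/dt = 2π(19)(8) = 304π cm²/s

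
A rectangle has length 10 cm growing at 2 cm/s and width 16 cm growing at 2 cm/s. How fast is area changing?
52 cm²/s

A = lw
dA/dt = w·dl/dt + l·dw/dt = 16·2 + 10·2 = 52 cm²/s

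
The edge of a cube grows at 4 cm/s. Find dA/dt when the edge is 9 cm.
432 cm²/s

A = 6s²
dA/dt = 12s · ds/dt = 12·9·4 = 432 cm²/s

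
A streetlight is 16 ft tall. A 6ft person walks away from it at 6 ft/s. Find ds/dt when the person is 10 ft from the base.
18/5 ft/s

By similar triangles: 16/(x+s) = 6/s
Solving: s = 6x/10
ds/dt = 6/10 · dx/dt = 3/5 · 6 = 18/5 ft/s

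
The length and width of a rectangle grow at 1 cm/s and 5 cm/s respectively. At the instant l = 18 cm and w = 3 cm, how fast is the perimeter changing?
12 cm/s

P = 2(l + w)
dP/dt = 2(dl/dt + dw/dt) = 2(1 + 5) = 12 cm/s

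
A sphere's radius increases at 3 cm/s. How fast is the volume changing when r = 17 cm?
3468π cm³/s

V = (4/3)πr³
dV/dt = dV/dr · dr/dt = 4πr² · 3
At r = 17: dV/dt = 3468π cm³/s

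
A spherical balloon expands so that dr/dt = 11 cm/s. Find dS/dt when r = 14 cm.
1232π cm²/s

S = 4πr²
dS/dt = dS/dr · dr/dt = 8πr · 11
At r = 14: dS/dt = 1232π cm²/s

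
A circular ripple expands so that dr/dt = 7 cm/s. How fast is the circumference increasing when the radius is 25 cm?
14π cm/s

C = 2πr
dC/dt = 2π · dr/dt = 2π · 7 = 14π cm/s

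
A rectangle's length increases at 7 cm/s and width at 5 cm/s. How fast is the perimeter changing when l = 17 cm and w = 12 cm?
24 cm/s

P = 2(l + w)
dP/dt = 2(dl/dt + dw/dt) = 2(7 + 5) = 24 cm/s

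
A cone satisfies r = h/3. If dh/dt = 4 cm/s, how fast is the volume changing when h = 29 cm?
3364π/9 cm³/s

V = (1/3)π(h/3)²h = πh³/27
dV/dt = πh²/9 · 4
At h = 29: dV/dt = 3364π/9 cm³/s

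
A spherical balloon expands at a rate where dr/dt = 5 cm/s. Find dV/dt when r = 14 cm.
3920π cm³/s

V = (4/3)πr³
dV/dt = dV/dr · dr/dt = 4πr² · 5
At r = 14: dV/dt = 3920π cm³/s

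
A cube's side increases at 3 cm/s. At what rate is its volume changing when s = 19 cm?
3249 cm³/s

V = s³
dV/dt = 3s² · ds/dt = 3·19²·3 = 3249 cm³/s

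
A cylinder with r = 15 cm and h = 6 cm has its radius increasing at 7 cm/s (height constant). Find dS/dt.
504π cm²/s

S = 2πrh + 2πr² (lateral + bases)
dS/dt = (2πh + 4πr)·dr/dt = (2π·6 + 4π·15)·7
= 504π cm²/s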